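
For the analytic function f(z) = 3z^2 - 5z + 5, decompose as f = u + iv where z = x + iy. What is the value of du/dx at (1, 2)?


Step 1: f(z) = 3(x+iy)^2 - 5(x+iy) + 5
Step 2: u = 3(x^2 - y^2) - 5x + 5
Step 3: u_x = 6x - 5
Step 4: At (1, 2): u_x = 6 - 5 = 1

1


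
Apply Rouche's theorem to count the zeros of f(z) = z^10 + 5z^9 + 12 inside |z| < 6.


Step 1: On |z| = 6 the three terms have sizes |z^10| = 6^10 = 60466176, |5z^9| = 5*6^9 = 50388480, |12| = 12
Step 2: The dominant term is g(z) = z^10; let h(z) = 5z^9 + 12 so f = g + h
Step 3: On |z| = 6: |g| = 60466176 and |h| <= 50388480 + 12 = 50388492
Step 4: Since 60466176 > 50388492, |h| < |g| on |z| = 6, so by Rouche f has the same number of zeros as g inside |z| < 6
Step 5: g(z) = z^10 has 10 zeros (all at the origin) inside |z| < 6. Answer = 10

10


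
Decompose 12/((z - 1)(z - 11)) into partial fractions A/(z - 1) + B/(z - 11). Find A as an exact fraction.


Step 1: Multiply both sides by (z - 1) and set z = 1
Step 2: A = 12 / (1 - 11)
Step 3: A = 12 / (-10)
Step 4: A = -6/5

-6/5


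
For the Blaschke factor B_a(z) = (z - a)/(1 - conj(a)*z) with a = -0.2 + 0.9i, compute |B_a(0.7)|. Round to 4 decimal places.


Step 1: Numerator z0 - a = 0.7 - (-0.2 + 0.9i) = 0.9 - 0.9i
Step 2: Denominator 1 - conj(a)*z0 = 1 - (-0.2 - 0.9i)*0.7 = 1.14 + 0.63i
Step 3: |z0 - a|^2 = 0.9^2 + (-0.9)^2 = 1.62; |1 - conj(a)*z0|^2 = 1.14^2 + 0.63^2 = 1.6965
Step 4: |B_a(0.7)| = sqrt(1.62 / 1.6965) = sqrt(0.954907)
Step 5: = 0.9772

0.9772


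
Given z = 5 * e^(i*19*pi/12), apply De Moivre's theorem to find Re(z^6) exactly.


Step 1: By De Moivre's theorem, z^6 = 5^6 * e^(i*6*19*pi/12) = 15625 * (cos(19*pi/2) + i*sin(19*pi/2))
Step 2: |z|^6 = 5^6 = 15625
Step 3: Reduce the angle mod 2*pi: 19*pi/2 - 8*pi = 3*pi/2
Step 4: cos(3*pi/2) = 0
Step 5: Re(z^6) = 15625 * 0 = 0

0


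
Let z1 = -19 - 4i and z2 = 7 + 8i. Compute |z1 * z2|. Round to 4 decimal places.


Step 1: |z1| = sqrt((-19)^2 + (-4)^2) = sqrt(377)
Step 2: |z2| = sqrt(7^2 + 8^2) = sqrt(113)
Step 3: |z1*z2| = |z1|*|z2| = sqrt(377) * sqrt(113) = sqrt(377 * 113) = sqrt(42601)
Step 4: = 206.4001

206.4001


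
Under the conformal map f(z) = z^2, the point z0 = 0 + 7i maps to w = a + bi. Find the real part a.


Step 1: z0 = 0 + 7i
Step 2: z0^2 = 0^2 - 7^2 + 0i
Step 3: real part = 0 - 49 = -49

-49


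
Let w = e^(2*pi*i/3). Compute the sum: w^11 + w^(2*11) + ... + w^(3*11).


Step 1: The sum sum_{j=1}^{n} w^(k*j) equals n if n | k, else 0.
Step 2: Here n = 3, k = 11
Step 3: Does n divide k? 3 | 11 -> False
Step 4: Sum = 0

0


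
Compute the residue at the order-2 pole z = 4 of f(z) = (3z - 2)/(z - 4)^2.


Step 1: Pole of order 2 at z = 4
Step 2: Res = lim d/dz [(z - 4)^2 * f(z)] as z -> 4
Step 3: (z - 4)^2 * f(z) = 3z - 2
Step 4: d/dz[3z - 2] = 3

3


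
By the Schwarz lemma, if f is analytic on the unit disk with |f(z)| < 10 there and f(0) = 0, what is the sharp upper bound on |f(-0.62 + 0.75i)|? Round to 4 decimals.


Step 1: g = f/10 maps D -> D with g(0) = 0, so by the Schwarz lemma |g(z)| <= |z|, i.e. |f(z)| <= 10|z|; this is sharp (f(z) = 10z).
Step 2: |z0|^2 = (-0.62)^2 + 0.75^2 = 0.9469
Step 3: |z0| = sqrt(0.9469) = 0.973088
Step 4: Best bound = 10 * |z0| = 10 * 0.973088 = 9.7309

9.7309


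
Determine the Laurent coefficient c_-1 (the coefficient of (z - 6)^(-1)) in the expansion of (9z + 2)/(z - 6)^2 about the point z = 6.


Step 1: Write the numerator in powers of (z - 6): 9z + 2 = 9(z - 6) + (9*6 + 2) = 9(z - 6) + 56
Step 2: Divide by (z - 6)^2: f(z) = 56(z - 6)^(-2) + 9(z - 6)^(-1)
Step 3: This finite sum is the Laurent series of f about z = 6.
Step 4: Coefficient of (z - 6)^(-1) = coefficient of (z - 6) in the re-centred numerator = 9

9


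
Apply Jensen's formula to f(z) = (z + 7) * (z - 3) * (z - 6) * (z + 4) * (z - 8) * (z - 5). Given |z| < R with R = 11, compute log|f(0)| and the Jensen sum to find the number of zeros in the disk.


Jensen's formula: (1/2pi)*integral log|f(Re^it)|dt = log|f(0)| + sum_{|a_k|<R} log(R/|a_k|)
Step 1: f(0) = 7 * (-3) * (-6) * 4 * (-8) * (-5) = 20160
Step 2: log|f(0)| = log|-7| + log|3| + log|6| + log|-4| + log|8| + log|5| = 9.9115
Step 3: Zeros inside |z| < 11: -7, 3, 6, -4, 8, 5
Step 4: Jensen sum = log(11/7) + log(11/3) + log(11/6) + log(11/4) + log(11/8) + log(11/5) = 4.4759
Step 5: n(R) = number of terms in the Jensen sum = count of zeros inside |z| < 11 = 6

6


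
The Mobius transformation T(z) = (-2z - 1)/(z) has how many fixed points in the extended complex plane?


Step 1: Fixed points satisfy T(z) = z
Step 2: z^2 + 2z + 1 = 0
Step 3: Discriminant = 2^2 - 4*1*1 = 0
Step 4: Number of fixed points = 1

1


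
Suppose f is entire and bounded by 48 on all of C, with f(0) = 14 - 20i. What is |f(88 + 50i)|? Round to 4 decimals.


Step 1: By Liouville's theorem, a bounded entire function is constant.
Step 2: f(z) = f(0) = 14 - 20i for all z.
Step 3: |f(w)| = |14 - 20i| = sqrt(196 + 400)
Step 4: = 24.4131

24.4131


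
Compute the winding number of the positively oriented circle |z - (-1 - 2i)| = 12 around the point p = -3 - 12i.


Step 1: Center c = (-1, -2), radius = 12
Step 2: |p - c|^2 = (-2)^2 + (-10)^2 = 104
Step 3: r^2 = 144
Step 4: |p-c| < r so winding number = 1

1


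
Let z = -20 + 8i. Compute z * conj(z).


Step 1: conj(z) = -20 - 8i
Step 2: z * conj(z) = (-20)^2 + 8^2
Step 3: = 400 + 64 = 464

464


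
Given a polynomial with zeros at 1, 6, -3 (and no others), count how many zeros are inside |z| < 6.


Step 1: Check each root:
  z = 1: |1| = 1 < 6
  z = 6: |6| = 6 >= 6
  z = -3: |-3| = 3 < 6
Step 2: Count = 2

2


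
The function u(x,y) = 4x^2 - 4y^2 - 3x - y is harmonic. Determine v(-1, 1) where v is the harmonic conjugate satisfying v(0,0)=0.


Step 1: v_x = -u_y = 8y + 1
Step 2: v_y = u_x = 8x - 3
Step 3: v = 8xy + x - 3y + C
Step 4: v(0,0) = 0 => C = 0
Step 5: v(-1, 1) = -12

-12


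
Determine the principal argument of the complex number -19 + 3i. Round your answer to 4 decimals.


Step 1: z = -19 + 3i
Step 2: arg(z) = atan2(3, -19)
Step 3: arg(z) = 2.985

2.985


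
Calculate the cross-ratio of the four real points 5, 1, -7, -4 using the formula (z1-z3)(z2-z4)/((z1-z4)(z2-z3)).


Step 1: (z1-z3)(z2-z4) = 12 * 5 = 60
Step 2: (z1-z4)(z2-z3) = 9 * 8 = 72
Step 3: Cross-ratio = 60/72 = 5/6

5/6


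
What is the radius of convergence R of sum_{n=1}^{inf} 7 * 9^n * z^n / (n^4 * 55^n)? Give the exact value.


Step 1: General term a_n = 7 * 9^n / (n^4 * 55^n)
Step 2: By the root test, |a_n|^(1/n) = 7^(1/n) * 9 / (n^(4/n) * 55) -> 9/55 as n -> infinity (since 7^(1/n) -> 1 and n^(4/n) -> 1)
Step 3: R = 1/lim|a_n|^(1/n) = 55/9

55/9


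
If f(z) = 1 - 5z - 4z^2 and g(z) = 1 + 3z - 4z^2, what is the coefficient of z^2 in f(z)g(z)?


Step 1: z^2 term in f*g comes from: (1)*(-4z^2) + (-5z)*(3z) + (-4z^2)*(1)
Step 2: = -4 - 15 - 4
Step 3: = -23

-23


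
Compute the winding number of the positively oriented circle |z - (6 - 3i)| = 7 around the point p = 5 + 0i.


Step 1: Center c = (6, -3), radius = 7
Step 2: |p - c|^2 = (-1)^2 + 3^2 = 10
Step 3: r^2 = 49
Step 4: |p-c| < r so winding number = 1

1


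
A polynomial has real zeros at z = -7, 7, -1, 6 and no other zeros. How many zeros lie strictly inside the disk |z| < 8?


Step 1: Check each root:
  z = -7: |-7| = 7 < 8
  z = 7: |7| = 7 < 8
  z = -1: |-1| = 1 < 8
  z = 6: |6| = 6 < 8
Step 2: Count = 4

4


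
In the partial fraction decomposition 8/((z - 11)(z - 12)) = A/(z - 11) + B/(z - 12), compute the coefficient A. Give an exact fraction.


Step 1: Multiply both sides by (z - 11) and set z = 11
Step 2: A = 8 / (11 - 12)
Step 3: A = 8 / (-1)
Step 4: A = -8

-8


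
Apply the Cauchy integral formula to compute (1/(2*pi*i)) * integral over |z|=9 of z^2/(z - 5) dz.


Step 1: f(z) = z^2, a = 5 is inside |z| = 9
Step 2: By Cauchy integral formula: (1/(2pi*i)) * integral = f(a)
Step 3: f(5) = 5^2 = 25

25


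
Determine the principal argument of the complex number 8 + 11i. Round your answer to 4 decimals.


Step 1: z = 8 + 11i
Step 2: arg(z) = atan2(11, 8)
Step 3: arg(z) = 0.942

0.942


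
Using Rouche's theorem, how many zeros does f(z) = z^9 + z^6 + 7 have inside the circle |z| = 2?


Step 1: On |z| = 2 the three terms have sizes |z^9| = 2^9 = 512, |z^6| = 2^6 = 64, |7| = 7
Step 2: The dominant term is g(z) = z^9; let h(z) = z^6 + 7 so f = g + h
Step 3: On |z| = 2: |g| = 512 and |h| <= 64 + 7 = 71
Step 4: Since 512 > 71, |h| < |g| on |z| = 2, so by Rouche f has the same number of zeros as g inside |z| < 2
Step 5: g(z) = z^9 has 9 zeros (all at the origin) inside |z| < 2. Answer = 9

9


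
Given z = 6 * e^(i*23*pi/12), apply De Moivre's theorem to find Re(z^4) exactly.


Step 1: By De Moivre's theorem, z^4 = 6^4 * e^(i*4*23*pi/12) = 1296 * (cos(23*pi/3) + i*sin(23*pi/3))
Step 2: |z|^4 = 6^4 = 1296
Step 3: Reduce the angle mod 2*pi: 23*pi/3 - 6*pi = 5*pi/3
Step 4: cos(5*pi/3) = 1/2
Step 5: Re(z^4) = 1296 * 1/2 = 648

648


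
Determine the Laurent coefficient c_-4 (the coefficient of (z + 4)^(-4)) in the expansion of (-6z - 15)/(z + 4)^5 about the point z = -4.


Step 1: Write the numerator in powers of (z + 4): -6z - 15 = -6(z + 4) + (-6*(-4) - 15) = -6(z + 4) + 9
Step 2: Divide by (z + 4)^5: f(z) = 9(z + 4)^(-5) - 6(z + 4)^(-4)
Step 3: This finite sum is the Laurent series of f about z = -4.
Step 4: Coefficient of (z + 4)^(-4) = coefficient of (z + 4) in the re-centred numerator = -6

-6


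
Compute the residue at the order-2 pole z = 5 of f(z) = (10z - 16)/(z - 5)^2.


Step 1: Pole of order 2 at z = 5
Step 2: Res = lim d/dz [(z - 5)^2 * f(z)] as z -> 5
Step 3: (z - 5)^2 * f(z) = 10z - 16
Step 4: d/dz[10z - 16] = 10

10


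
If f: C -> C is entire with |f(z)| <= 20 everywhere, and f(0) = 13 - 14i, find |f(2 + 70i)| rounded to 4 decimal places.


Step 1: By Liouville's theorem, a bounded entire function is constant.
Step 2: f(z) = f(0) = 13 - 14i for all z.
Step 3: |f(w)| = |13 - 14i| = sqrt(169 + 196)
Step 4: = 19.105

19.105


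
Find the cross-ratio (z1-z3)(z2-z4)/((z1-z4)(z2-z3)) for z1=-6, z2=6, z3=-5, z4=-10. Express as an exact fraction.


Step 1: (z1-z3)(z2-z4) = (-1) * 16 = -16
Step 2: (z1-z4)(z2-z3) = 4 * 11 = 44
Step 3: Cross-ratio = -16/44 = -4/11

-4/11


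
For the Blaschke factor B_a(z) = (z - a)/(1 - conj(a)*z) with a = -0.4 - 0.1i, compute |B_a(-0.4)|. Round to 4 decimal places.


Step 1: Numerator z0 - a = -0.4 - (-0.4 - 0.1i) = 0 + 0.1i
Step 2: Denominator 1 - conj(a)*z0 = 1 - (-0.4 + 0.1i)*(-0.4) = 0.84 + 0.04i
Step 3: |z0 - a|^2 = 0^2 + 0.1^2 = 0.01; |1 - conj(a)*z0|^2 = 0.84^2 + 0.04^2 = 0.7072
Step 4: |B_a(-0.4)| = sqrt(0.01 / 0.7072) = sqrt(0.01414)
Step 5: = 0.1189

0.1189


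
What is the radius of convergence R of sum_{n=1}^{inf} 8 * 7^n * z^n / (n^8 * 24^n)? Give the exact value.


Step 1: General term a_n = 8 * 7^n / (n^8 * 24^n)
Step 2: By the root test, |a_n|^(1/n) = 8^(1/n) * 7 / (n^(8/n) * 24) -> 7/24 as n -> infinity (since 8^(1/n) -> 1 and n^(8/n) -> 1)
Step 3: R = 1/lim|a_n|^(1/n) = 24/7

24/7


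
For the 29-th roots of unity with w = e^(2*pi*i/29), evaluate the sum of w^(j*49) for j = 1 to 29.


Step 1: The sum sum_{j=1}^{n} w^(k*j) equals n if n | k, else 0.
Step 2: Here n = 29, k = 49
Step 3: Does n divide k? 29 | 49 -> False
Step 4: Sum = 0

0


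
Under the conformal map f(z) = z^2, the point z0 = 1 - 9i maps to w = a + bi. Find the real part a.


Step 1: z0 = 1 - 9i
Step 2: z0^2 = 1^2 - (-9)^2 - 18i
Step 3: real part = 1 - 81 = -80

-80


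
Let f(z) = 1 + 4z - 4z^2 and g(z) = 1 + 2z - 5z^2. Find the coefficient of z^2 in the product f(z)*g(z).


Step 1: z^2 term in f*g comes from: (1)*(-5z^2) + (4z)*(2z) + (-4z^2)*(1)
Step 2: = -5 + 8 - 4
Step 3: = -1

-1


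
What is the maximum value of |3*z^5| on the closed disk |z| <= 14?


Step 1: On |z| = 14, |f(z)| = 3 * |z|^5 = 3 * 14^5
Step 2: By maximum modulus principle, maximum is on boundary.
Step 3: Maximum = 3 * 537824 = 1613472

1613472


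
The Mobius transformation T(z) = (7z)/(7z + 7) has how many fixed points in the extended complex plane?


Step 1: Fixed points satisfy T(z) = z
Step 2: 7z^2 = 0
Step 3: Discriminant = 0^2 - 4*7*0 = 0
Step 4: Number of fixed points = 1

1


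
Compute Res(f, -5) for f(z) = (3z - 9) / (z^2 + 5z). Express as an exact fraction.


Step 1: Q(z) = z^2 + 5z = (z + 5)(z)
Step 2: Q'(z) = 2z + 5
Step 3: Q'(-5) = -5, P(-5) = -24
Step 4: Res = P(-5)/Q'(-5) = -24/(-5) = 24/5

24/5


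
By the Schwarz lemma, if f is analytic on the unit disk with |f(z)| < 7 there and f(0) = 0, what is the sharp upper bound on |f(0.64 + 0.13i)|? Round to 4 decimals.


Step 1: g = f/7 maps D -> D with g(0) = 0, so by the Schwarz lemma |g(z)| <= |z|, i.e. |f(z)| <= 7|z|; this is sharp (f(z) = 7z).
Step 2: |z0|^2 = 0.64^2 + 0.13^2 = 0.4265
Step 3: |z0| = sqrt(0.4265) = 0.65307
Step 4: Best bound = 7 * |z0| = 7 * 0.65307 = 4.5715

4.5715


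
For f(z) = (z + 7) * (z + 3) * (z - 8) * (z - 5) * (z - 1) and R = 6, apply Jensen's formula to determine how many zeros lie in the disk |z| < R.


Jensen's formula: (1/2pi)*integral log|f(Re^it)|dt = log|f(0)| + sum_{|a_k|<R} log(R/|a_k|)
Step 1: f(0) = 7 * 3 * (-8) * (-5) * (-1) = -840
Step 2: log|f(0)| = log|-7| + log|-3| + log|8| + log|5| + log|1| = 6.7334
Step 3: Zeros inside |z| < 6: -3, 5, 1
Step 4: Jensen sum = log(6/3) + log(6/5) + log(6/1) = 2.6672
Step 5: n(R) = number of terms in the Jensen sum = count of zeros inside |z| < 6 = 3

3


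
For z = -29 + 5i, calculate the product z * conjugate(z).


Step 1: conj(z) = -29 - 5i
Step 2: z * conj(z) = (-29)^2 + 5^2
Step 3: = 841 + 25 = 866

866


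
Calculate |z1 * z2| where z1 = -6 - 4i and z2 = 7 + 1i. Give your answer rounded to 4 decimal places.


Step 1: |z1| = sqrt((-6)^2 + (-4)^2) = sqrt(52)
Step 2: |z2| = sqrt(7^2 + 1^2) = sqrt(50)
Step 3: |z1*z2| = |z1|*|z2| = sqrt(52) * sqrt(50) = sqrt(52 * 50) = sqrt(2600)
Step 4: = 50.9902

50.9902


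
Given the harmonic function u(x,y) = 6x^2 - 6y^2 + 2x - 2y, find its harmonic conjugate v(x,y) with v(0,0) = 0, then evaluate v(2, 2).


Step 1: v_x = -u_y = 12y + 2
Step 2: v_y = u_x = 12x + 2
Step 3: v = 12xy + 2x + 2y + C
Step 4: v(0,0) = 0 => C = 0
Step 5: v(2, 2) = 56

56


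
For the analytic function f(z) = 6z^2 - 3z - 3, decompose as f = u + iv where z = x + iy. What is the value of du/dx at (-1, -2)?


Step 1: f(z) = 6(x+iy)^2 - 3(x+iy) - 3
Step 2: u = 6(x^2 - y^2) - 3x - 3
Step 3: u_x = 12x - 3
Step 4: At (-1, -2): u_x = -12 - 3 = -15

-15


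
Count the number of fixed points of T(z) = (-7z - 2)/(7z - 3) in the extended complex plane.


Step 1: Fixed points satisfy T(z) = z
Step 2: 7z^2 + 4z + 2 = 0
Step 3: Discriminant = 4^2 - 4*7*2 = -40
Step 4: Number of fixed points = 2

2


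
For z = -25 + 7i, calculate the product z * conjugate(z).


Step 1: conj(z) = -25 - 7i
Step 2: z * conj(z) = (-25)^2 + 7^2
Step 3: = 625 + 49 = 674

674


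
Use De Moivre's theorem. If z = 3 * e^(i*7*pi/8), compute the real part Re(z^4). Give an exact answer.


Step 1: By De Moivre's theorem, z^4 = 3^4 * e^(i*4*7*pi/8) = 81 * (cos(7*pi/2) + i*sin(7*pi/2))
Step 2: |z|^4 = 3^4 = 81
Step 3: Reduce the angle mod 2*pi: 7*pi/2 - 2*pi = 3*pi/2
Step 4: cos(3*pi/2) = 0
Step 5: Re(z^4) = 81 * 0 = 0

0


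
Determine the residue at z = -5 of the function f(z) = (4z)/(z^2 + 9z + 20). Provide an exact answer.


Step 1: Q(z) = z^2 + 9z + 20 = (z + 5)(z + 4)
Step 2: Q'(z) = 2z + 9
Step 3: Q'(-5) = -1, P(-5) = -20
Step 4: Res = P(-5)/Q'(-5) = -20/(-1) = 20

20


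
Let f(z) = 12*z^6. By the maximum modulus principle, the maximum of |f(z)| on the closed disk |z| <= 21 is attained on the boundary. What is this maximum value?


Step 1: On |z| = 21, |f(z)| = 12 * |z|^6 = 12 * 21^6
Step 2: By maximum modulus principle, maximum is on boundary.
Step 3: Maximum = 12 * 85766121 = 1029193452

1029193452


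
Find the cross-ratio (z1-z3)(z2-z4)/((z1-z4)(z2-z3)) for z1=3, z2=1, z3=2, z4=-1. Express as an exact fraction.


Step 1: (z1-z3)(z2-z4) = 1 * 2 = 2
Step 2: (z1-z4)(z2-z3) = 4 * (-1) = -4
Step 3: Cross-ratio = -2/4 = -1/2

-1/2


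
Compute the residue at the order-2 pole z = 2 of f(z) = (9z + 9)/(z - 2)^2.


Step 1: Pole of order 2 at z = 2
Step 2: Res = lim d/dz [(z - 2)^2 * f(z)] as z -> 2
Step 3: (z - 2)^2 * f(z) = 9z + 9
Step 4: d/dz[9z + 9] = 9

9


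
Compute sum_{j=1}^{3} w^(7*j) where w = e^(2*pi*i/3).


Step 1: The sum sum_{j=1}^{n} w^(k*j) equals n if n | k, else 0.
Step 2: Here n = 3, k = 7
Step 3: Does n divide k? 3 | 7 -> False
Step 4: Sum = 0

0


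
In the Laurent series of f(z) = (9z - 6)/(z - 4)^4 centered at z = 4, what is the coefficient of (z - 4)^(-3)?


Step 1: Write the numerator in powers of (z - 4): 9z - 6 = 9(z - 4) + (9*4 - 6) = 9(z - 4) + 30
Step 2: Divide by (z - 4)^4: f(z) = 30(z - 4)^(-4) + 9(z - 4)^(-3)
Step 3: This finite sum is the Laurent series of f about z = 4.
Step 4: Coefficient of (z - 4)^(-3) = coefficient of (z - 4) in the re-centred numerator = 9

9


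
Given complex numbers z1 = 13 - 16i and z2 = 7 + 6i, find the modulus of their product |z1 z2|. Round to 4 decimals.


Step 1: |z1| = sqrt(13^2 + (-16)^2) = sqrt(425)
Step 2: |z2| = sqrt(7^2 + 6^2) = sqrt(85)
Step 3: |z1*z2| = |z1|*|z2| = sqrt(425) * sqrt(85) = sqrt(425 * 85) = sqrt(36125)
Step 4: = 190.0658

190.0658


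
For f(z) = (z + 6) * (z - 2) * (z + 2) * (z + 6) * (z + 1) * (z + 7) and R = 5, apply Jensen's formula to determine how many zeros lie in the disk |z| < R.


Jensen's formula: (1/2pi)*integral log|f(Re^it)|dt = log|f(0)| + sum_{|a_k|<R} log(R/|a_k|)
Step 1: f(0) = 6 * (-2) * 2 * 6 * 1 * 7 = -1008
Step 2: log|f(0)| = log|-6| + log|2| + log|-2| + log|-6| + log|-1| + log|-7| = 6.9157
Step 3: Zeros inside |z| < 5: 2, -2, -1
Step 4: Jensen sum = log(5/2) + log(5/2) + log(5/1) = 3.442
Step 5: n(R) = number of terms in the Jensen sum = count of zeros inside |z| < 5 = 3

3


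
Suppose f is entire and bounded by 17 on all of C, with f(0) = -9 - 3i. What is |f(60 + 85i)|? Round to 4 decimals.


Step 1: By Liouville's theorem, a bounded entire function is constant.
Step 2: f(z) = f(0) = -9 - 3i for all z.
Step 3: |f(w)| = |-9 - 3i| = sqrt(81 + 9)
Step 4: = 9.4868

9.4868


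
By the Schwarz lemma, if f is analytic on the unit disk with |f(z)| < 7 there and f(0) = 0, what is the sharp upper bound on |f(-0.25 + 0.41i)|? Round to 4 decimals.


Step 1: g = f/7 maps D -> D with g(0) = 0, so by the Schwarz lemma |g(z)| <= |z|, i.e. |f(z)| <= 7|z|; this is sharp (f(z) = 7z).
Step 2: |z0|^2 = (-0.25)^2 + 0.41^2 = 0.2306
Step 3: |z0| = sqrt(0.2306) = 0.480208
Step 4: Best bound = 7 * |z0| = 7 * 0.480208 = 3.3615

3.3615


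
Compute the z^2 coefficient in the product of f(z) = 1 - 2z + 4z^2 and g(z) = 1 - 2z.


Step 1: z^2 term in f*g comes from: (1)*(0) + (-2z)*(-2z) + (4z^2)*(1)
Step 2: = 0 + 4 + 4
Step 3: = 8

8


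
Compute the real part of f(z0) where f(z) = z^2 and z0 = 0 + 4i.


Step 1: z0 = 0 + 4i
Step 2: z0^2 = 0^2 - 4^2 + 0i
Step 3: real part = 0 - 16 = -16

-16


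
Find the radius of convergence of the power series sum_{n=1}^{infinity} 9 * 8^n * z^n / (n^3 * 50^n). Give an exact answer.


Step 1: General term a_n = 9 * 8^n / (n^3 * 50^n)
Step 2: By the root test, |a_n|^(1/n) = 9^(1/n) * 8 / (n^(3/n) * 50) -> 8/50 as n -> infinity (since 9^(1/n) -> 1 and n^(3/n) -> 1)
Step 3: R = 1/lim|a_n|^(1/n) = 50/8 = 25/4

25/4


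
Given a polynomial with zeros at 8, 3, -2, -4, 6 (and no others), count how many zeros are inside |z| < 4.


Step 1: Check each root:
  z = 8: |8| = 8 >= 4
  z = 3: |3| = 3 < 4
  z = -2: |-2| = 2 < 4
  z = -4: |-4| = 4 >= 4
  z = 6: |6| = 6 >= 4
Step 2: Count = 2

2


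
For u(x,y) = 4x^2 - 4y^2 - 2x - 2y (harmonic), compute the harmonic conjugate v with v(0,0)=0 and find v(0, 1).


Step 1: v_x = -u_y = 8y + 2
Step 2: v_y = u_x = 8x - 2
Step 3: v = 8xy + 2x - 2y + C
Step 4: v(0,0) = 0 => C = 0
Step 5: v(0, 1) = -2

-2


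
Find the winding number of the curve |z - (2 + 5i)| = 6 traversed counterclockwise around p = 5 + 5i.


Step 1: Center c = (2, 5), radius = 6
Step 2: |p - c|^2 = 3^2 + 0^2 = 9
Step 3: r^2 = 36
Step 4: |p-c| < r so winding number = 1

1


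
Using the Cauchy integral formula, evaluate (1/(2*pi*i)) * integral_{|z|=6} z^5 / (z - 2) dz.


Step 1: f(z) = z^5, a = 2 is inside |z| = 6
Step 2: By Cauchy integral formula: (1/(2pi*i)) * integral = f(a)
Step 3: f(2) = 2^5 = 32

32


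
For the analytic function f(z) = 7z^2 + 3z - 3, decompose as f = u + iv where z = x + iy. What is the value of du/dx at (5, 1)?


Step 1: f(z) = 7(x+iy)^2 + 3(x+iy) - 3
Step 2: u = 7(x^2 - y^2) + 3x - 3
Step 3: u_x = 14x + 3
Step 4: At (5, 1): u_x = 70 + 3 = 73

73


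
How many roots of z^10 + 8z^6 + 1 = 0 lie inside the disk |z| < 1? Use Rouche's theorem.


Step 1: On |z| = 1 the three terms have sizes |z^10| = 1^10 = 1, |8z^6| = 8*1^6 = 8, |1| = 1
Step 2: The dominant term is g(z) = 8z^6; let h(z) = z^10 + 1 so f = g + h
Step 3: On |z| = 1: |g| = 8 and |h| <= 1 + 1 = 2
Step 4: Since 8 > 2, |h| < |g| on |z| = 1, so by Rouche f has the same number of zeros as g inside |z| < 1
Step 5: g(z) = 8z^6 has 6 zeros (at the origin, multiplicity 6) inside |z| < 1. Answer = 6

6


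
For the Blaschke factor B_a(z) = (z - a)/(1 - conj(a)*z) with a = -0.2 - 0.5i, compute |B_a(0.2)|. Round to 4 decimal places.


Step 1: Numerator z0 - a = 0.2 - (-0.2 - 0.5i) = 0.4 + 0.5i
Step 2: Denominator 1 - conj(a)*z0 = 1 - (-0.2 + 0.5i)*0.2 = 1.04 - 0.1i
Step 3: |z0 - a|^2 = 0.4^2 + 0.5^2 = 0.41; |1 - conj(a)*z0|^2 = 1.04^2 + (-0.1)^2 = 1.0916
Step 4: |B_a(0.2)| = sqrt(0.41 / 1.0916) = sqrt(0.375595)
Step 5: = 0.6129

0.6129


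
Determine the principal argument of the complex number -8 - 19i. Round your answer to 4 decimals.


Step 1: z = -8 - 19i
Step 2: arg(z) = atan2(-19, -8)
Step 3: arg(z) = -1.9693

-1.9693


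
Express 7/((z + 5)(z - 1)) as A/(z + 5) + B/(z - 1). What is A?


Step 1: Multiply both sides by (z + 5) and set z = -5
Step 2: A = 7 / (-5 - 1)
Step 3: A = 7 / (-6)
Step 4: A = -7/6

-7/6


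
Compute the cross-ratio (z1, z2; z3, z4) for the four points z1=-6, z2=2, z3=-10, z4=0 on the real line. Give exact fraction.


Step 1: (z1-z3)(z2-z4) = 4 * 2 = 8
Step 2: (z1-z4)(z2-z3) = (-6) * 12 = -72
Step 3: Cross-ratio = -8/72 = -1/9

-1/9


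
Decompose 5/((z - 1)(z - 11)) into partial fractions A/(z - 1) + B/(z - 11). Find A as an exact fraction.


Step 1: Multiply both sides by (z - 1) and set z = 1
Step 2: A = 5 / (1 - 11)
Step 3: A = 5 / (-10)
Step 4: A = -1/2

-1/2


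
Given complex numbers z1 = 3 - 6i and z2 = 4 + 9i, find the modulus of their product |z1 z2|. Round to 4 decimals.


Step 1: |z1| = sqrt(3^2 + (-6)^2) = sqrt(45)
Step 2: |z2| = sqrt(4^2 + 9^2) = sqrt(97)
Step 3: |z1*z2| = |z1|*|z2| = sqrt(45) * sqrt(97) = sqrt(45 * 97) = sqrt(4365)
Step 4: = 66.0681

66.0681


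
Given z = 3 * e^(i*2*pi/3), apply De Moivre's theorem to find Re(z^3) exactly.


Step 1: By De Moivre's theorem, z^3 = 3^3 * e^(i*3*2*pi/3) = 27 * (cos(2*pi) + i*sin(2*pi))
Step 2: |z|^3 = 3^3 = 27
Step 3: Reduce the angle mod 2*pi: 2*pi - 2*pi = 0
Step 4: cos(0) = 1
Step 5: Re(z^3) = 27 * 1 = 27

27


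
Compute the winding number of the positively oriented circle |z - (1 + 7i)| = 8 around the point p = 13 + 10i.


Step 1: Center c = (1, 7), radius = 8
Step 2: |p - c|^2 = 12^2 + 3^2 = 153
Step 3: r^2 = 64
Step 4: |p-c| > r so winding number = 0

0


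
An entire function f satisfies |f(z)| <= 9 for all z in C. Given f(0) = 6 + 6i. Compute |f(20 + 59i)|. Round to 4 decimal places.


Step 1: By Liouville's theorem, a bounded entire function is constant.
Step 2: f(z) = f(0) = 6 + 6i for all z.
Step 3: |f(w)| = |6 + 6i| = sqrt(36 + 36)
Step 4: = 8.4853

8.4853


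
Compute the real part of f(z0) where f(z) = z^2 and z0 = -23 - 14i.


Step 1: z0 = -23 - 14i
Step 2: z0^2 = (-23)^2 - (-14)^2 + 644i
Step 3: real part = 529 - 196 = 333

333


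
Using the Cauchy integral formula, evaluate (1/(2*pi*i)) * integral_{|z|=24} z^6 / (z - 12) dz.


Step 1: f(z) = z^6, a = 12 is inside |z| = 24
Step 2: By Cauchy integral formula: (1/(2pi*i)) * integral = f(a)
Step 3: f(12) = 12^6 = 2985984

2985984


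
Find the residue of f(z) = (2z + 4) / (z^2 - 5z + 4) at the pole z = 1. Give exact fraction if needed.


Step 1: Q(z) = z^2 - 5z + 4 = (z - 1)(z - 4)
Step 2: Q'(z) = 2z - 5
Step 3: Q'(1) = -3, P(1) = 6
Step 4: Res = P(1)/Q'(1) = 6/(-3) = -2

-2


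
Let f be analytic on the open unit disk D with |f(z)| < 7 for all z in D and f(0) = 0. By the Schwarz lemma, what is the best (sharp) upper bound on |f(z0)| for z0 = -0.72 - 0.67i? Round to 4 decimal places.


Step 1: g = f/7 maps D -> D with g(0) = 0, so by the Schwarz lemma |g(z)| <= |z|, i.e. |f(z)| <= 7|z|; this is sharp (f(z) = 7z).
Step 2: |z0|^2 = (-0.72)^2 + (-0.67)^2 = 0.9673
Step 3: |z0| = sqrt(0.9673) = 0.983514
Step 4: Best bound = 7 * |z0| = 7 * 0.983514 = 6.8846

6.8846


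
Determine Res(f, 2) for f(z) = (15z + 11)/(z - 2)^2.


Step 1: Pole of order 2 at z = 2
Step 2: Res = lim d/dz [(z - 2)^2 * f(z)] as z -> 2
Step 3: (z - 2)^2 * f(z) = 15z + 11
Step 4: d/dz[15z + 11] = 15

15


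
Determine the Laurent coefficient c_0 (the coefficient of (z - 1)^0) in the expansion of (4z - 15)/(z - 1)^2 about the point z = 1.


Step 1: Write the numerator in powers of (z - 1): 4z - 15 = 4(z - 1) + (4*1 - 15) = 4(z - 1) - 11
Step 2: Divide by (z - 1)^2: f(z) = -11(z - 1)^(-2) + 4(z - 1)^(-1)
Step 3: This finite sum is the Laurent series of f about z = 1.
Step 4: Only the powers -2 and -1 appear, so the coefficient of (z - 1)^0 = 0

0


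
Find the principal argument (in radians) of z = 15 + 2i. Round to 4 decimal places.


Step 1: z = 15 + 2i
Step 2: arg(z) = atan2(2, 15)
Step 3: arg(z) = 0.1326

0.1326


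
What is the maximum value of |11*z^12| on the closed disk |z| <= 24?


Step 1: On |z| = 24, |f(z)| = 11 * |z|^12 = 11 * 24^12
Step 2: By maximum modulus principle, maximum is on boundary.
Step 3: Maximum = 11 * 36520347436056576 = 401723821796622336

401723821796622336


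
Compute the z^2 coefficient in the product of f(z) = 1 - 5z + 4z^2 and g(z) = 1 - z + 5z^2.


Step 1: z^2 term in f*g comes from: (1)*(5z^2) + (-5z)*(-z) + (4z^2)*(1)
Step 2: = 5 + 5 + 4
Step 3: = 14

14


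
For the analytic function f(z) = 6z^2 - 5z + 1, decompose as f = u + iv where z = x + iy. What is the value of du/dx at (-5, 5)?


Step 1: f(z) = 6(x+iy)^2 - 5(x+iy) + 1
Step 2: u = 6(x^2 - y^2) - 5x + 1
Step 3: u_x = 12x - 5
Step 4: At (-5, 5): u_x = -60 - 5 = -65

-65


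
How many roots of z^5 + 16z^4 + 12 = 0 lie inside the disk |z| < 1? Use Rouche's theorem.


Step 1: On |z| = 1 the three terms have sizes |z^5| = 1^5 = 1, |16z^4| = 16*1^4 = 16, |12| = 12
Step 2: The dominant term is g(z) = 16z^4; let h(z) = z^5 + 12 so f = g + h
Step 3: On |z| = 1: |g| = 16 and |h| <= 1 + 12 = 13
Step 4: Since 16 > 13, |h| < |g| on |z| = 1, so by Rouche f has the same number of zeros as g inside |z| < 1
Step 5: g(z) = 16z^4 has 4 zeros (at the origin, multiplicity 4) inside |z| < 1. Answer = 4

4


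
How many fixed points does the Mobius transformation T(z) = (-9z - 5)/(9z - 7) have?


Step 1: Fixed points satisfy T(z) = z
Step 2: 9z^2 + 2z + 5 = 0
Step 3: Discriminant = 2^2 - 4*9*5 = -176
Step 4: Number of fixed points = 2

2


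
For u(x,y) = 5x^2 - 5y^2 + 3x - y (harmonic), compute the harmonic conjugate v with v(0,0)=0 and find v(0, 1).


Step 1: v_x = -u_y = 10y + 1
Step 2: v_y = u_x = 10x + 3
Step 3: v = 10xy + x + 3y + C
Step 4: v(0,0) = 0 => C = 0
Step 5: v(0, 1) = 3

3


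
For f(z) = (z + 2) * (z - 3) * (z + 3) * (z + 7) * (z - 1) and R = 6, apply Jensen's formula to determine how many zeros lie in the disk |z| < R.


Jensen's formula: (1/2pi)*integral log|f(Re^it)|dt = log|f(0)| + sum_{|a_k|<R} log(R/|a_k|)
Step 1: f(0) = 2 * (-3) * 3 * 7 * (-1) = 126
Step 2: log|f(0)| = log|-2| + log|3| + log|-3| + log|-7| + log|1| = 4.8363
Step 3: Zeros inside |z| < 6: -2, 3, -3, 1
Step 4: Jensen sum = log(6/2) + log(6/3) + log(6/3) + log(6/1) = 4.2767
Step 5: n(R) = number of terms in the Jensen sum = count of zeros inside |z| < 6 = 4

4


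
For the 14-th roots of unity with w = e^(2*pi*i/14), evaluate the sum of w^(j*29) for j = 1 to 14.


Step 1: The sum sum_{j=1}^{n} w^(k*j) equals n if n | k, else 0.
Step 2: Here n = 14, k = 29
Step 3: Does n divide k? 14 | 29 -> False
Step 4: Sum = 0

0


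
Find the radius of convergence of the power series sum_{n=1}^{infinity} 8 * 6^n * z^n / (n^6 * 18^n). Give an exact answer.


Step 1: General term a_n = 8 * 6^n / (n^6 * 18^n)
Step 2: By the root test, |a_n|^(1/n) = 8^(1/n) * 6 / (n^(6/n) * 18) -> 6/18 as n -> infinity (since 8^(1/n) -> 1 and n^(6/n) -> 1)
Step 3: R = 1/lim|a_n|^(1/n) = 18/6 = 3

3


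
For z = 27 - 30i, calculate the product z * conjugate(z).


Step 1: conj(z) = 27 + 30i
Step 2: z * conj(z) = 27^2 + (-30)^2
Step 3: = 729 + 900 = 1629

1629


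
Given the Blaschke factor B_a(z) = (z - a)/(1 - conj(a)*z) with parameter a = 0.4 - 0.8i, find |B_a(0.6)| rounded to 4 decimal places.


Step 1: Numerator z0 - a = 0.6 - (0.4 - 0.8i) = 0.2 + 0.8i
Step 2: Denominator 1 - conj(a)*z0 = 1 - (0.4 + 0.8i)*0.6 = 0.76 - 0.48i
Step 3: |z0 - a|^2 = 0.2^2 + 0.8^2 = 0.68; |1 - conj(a)*z0|^2 = 0.76^2 + (-0.48)^2 = 0.808
Step 4: |B_a(0.6)| = sqrt(0.68 / 0.808) = sqrt(0.841584)
Step 5: = 0.9174

0.9174


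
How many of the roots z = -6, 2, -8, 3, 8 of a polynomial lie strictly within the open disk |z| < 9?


Step 1: Check each root:
  z = -6: |-6| = 6 < 9
  z = 2: |2| = 2 < 9
  z = -8: |-8| = 8 < 9
  z = 3: |3| = 3 < 9
  z = 8: |8| = 8 < 9
Step 2: Count = 5

5


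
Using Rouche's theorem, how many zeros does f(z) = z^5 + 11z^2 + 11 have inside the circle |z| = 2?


Step 1: On |z| = 2 the three terms have sizes |z^5| = 2^5 = 32, |11z^2| = 11*2^2 = 44, |11| = 11
Step 2: The dominant term is g(z) = 11z^2; let h(z) = z^5 + 11 so f = g + h
Step 3: On |z| = 2: |g| = 44 and |h| <= 32 + 11 = 43
Step 4: Since 44 > 43, |h| < |g| on |z| = 2, so by Rouche f has the same number of zeros as g inside |z| < 2
Step 5: g(z) = 11z^2 has 2 zeros (at the origin, multiplicity 2) inside |z| < 2. Answer = 2

2


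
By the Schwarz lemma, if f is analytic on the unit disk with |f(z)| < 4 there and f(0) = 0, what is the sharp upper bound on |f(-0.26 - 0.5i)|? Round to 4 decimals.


Step 1: g = f/4 maps D -> D with g(0) = 0, so by the Schwarz lemma |g(z)| <= |z|, i.e. |f(z)| <= 4|z|; this is sharp (f(z) = 4z).
Step 2: |z0|^2 = (-0.26)^2 + (-0.5)^2 = 0.3176
Step 3: |z0| = sqrt(0.3176) = 0.56356
Step 4: Best bound = 4 * |z0| = 4 * 0.56356 = 2.2542

2.2542


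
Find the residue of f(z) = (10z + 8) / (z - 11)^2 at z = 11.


Step 1: Pole of order 2 at z = 11
Step 2: Res = lim d/dz [(z - 11)^2 * f(z)] as z -> 11
Step 3: (z - 11)^2 * f(z) = 10z + 8
Step 4: d/dz[10z + 8] = 10

10


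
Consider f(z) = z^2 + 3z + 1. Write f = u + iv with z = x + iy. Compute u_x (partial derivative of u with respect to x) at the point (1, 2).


Step 1: f(z) = (x+iy)^2 + 3(x+iy) + 1
Step 2: u = (x^2 - y^2) + 3x + 1
Step 3: u_x = 2x + 3
Step 4: At (1, 2): u_x = 2 + 3 = 5

5


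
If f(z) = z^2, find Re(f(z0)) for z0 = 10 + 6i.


Step 1: z0 = 10 + 6i
Step 2: z0^2 = 10^2 - 6^2 + 120i
Step 3: real part = 100 - 36 = 64

64


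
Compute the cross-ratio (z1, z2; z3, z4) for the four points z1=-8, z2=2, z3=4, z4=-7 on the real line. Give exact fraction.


Step 1: (z1-z3)(z2-z4) = (-12) * 9 = -108
Step 2: (z1-z4)(z2-z3) = (-1) * (-2) = 2
Step 3: Cross-ratio = -108/2 = -54

-54


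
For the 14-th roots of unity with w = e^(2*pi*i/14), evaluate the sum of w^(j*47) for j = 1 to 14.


Step 1: The sum sum_{j=1}^{n} w^(k*j) equals n if n | k, else 0.
Step 2: Here n = 14, k = 47
Step 3: Does n divide k? 14 | 47 -> False
Step 4: Sum = 0

0


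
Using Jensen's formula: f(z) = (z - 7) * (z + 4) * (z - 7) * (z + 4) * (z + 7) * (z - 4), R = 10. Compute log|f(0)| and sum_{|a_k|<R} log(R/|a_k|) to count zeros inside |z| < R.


Jensen's formula: (1/2pi)*integral log|f(Re^it)|dt = log|f(0)| + sum_{|a_k|<R} log(R/|a_k|)
Step 1: f(0) = (-7) * 4 * (-7) * 4 * 7 * (-4) = -21952
Step 2: log|f(0)| = log|7| + log|-4| + log|7| + log|-4| + log|-7| + log|4| = 9.9966
Step 3: Zeros inside |z| < 10: 7, -4, 7, -4, -7, 4
Step 4: Jensen sum = log(10/7) + log(10/4) + log(10/7) + log(10/4) + log(10/7) + log(10/4) = 3.8189
Step 5: n(R) = number of terms in the Jensen sum = count of zeros inside |z| < 10 = 6

6


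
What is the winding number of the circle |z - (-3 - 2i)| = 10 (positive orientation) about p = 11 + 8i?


Step 1: Center c = (-3, -2), radius = 10
Step 2: |p - c|^2 = 14^2 + 10^2 = 296
Step 3: r^2 = 100
Step 4: |p-c| > r so winding number = 0

0


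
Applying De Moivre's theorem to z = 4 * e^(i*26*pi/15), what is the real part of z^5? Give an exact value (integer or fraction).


Step 1: By De Moivre's theorem, z^5 = 4^5 * e^(i*5*26*pi/15) = 1024 * (cos(26*pi/3) + i*sin(26*pi/3))
Step 2: |z|^5 = 4^5 = 1024
Step 3: Reduce the angle mod 2*pi: 26*pi/3 - 8*pi = 2*pi/3
Step 4: cos(2*pi/3) = -1/2
Step 5: Re(z^5) = 1024 * (-1/2) = -512

-512


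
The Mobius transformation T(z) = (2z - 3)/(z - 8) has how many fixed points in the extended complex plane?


Step 1: Fixed points satisfy T(z) = z
Step 2: z^2 - 10z + 3 = 0
Step 3: Discriminant = (-10)^2 - 4*1*3 = 88
Step 4: Number of fixed points = 2

2


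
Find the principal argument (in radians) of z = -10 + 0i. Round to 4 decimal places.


Step 1: z = -10 + 0i
Step 2: arg(z) = atan2(0, -10)
Step 3: arg(z) = 3.1416

3.1416


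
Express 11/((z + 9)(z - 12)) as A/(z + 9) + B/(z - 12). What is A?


Step 1: Multiply both sides by (z + 9) and set z = -9
Step 2: A = 11 / (-9 - 12)
Step 3: A = 11 / (-21)
Step 4: A = -11/21

-11/21


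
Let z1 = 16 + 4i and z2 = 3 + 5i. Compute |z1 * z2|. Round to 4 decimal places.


Step 1: |z1| = sqrt(16^2 + 4^2) = sqrt(272)
Step 2: |z2| = sqrt(3^2 + 5^2) = sqrt(34)
Step 3: |z1*z2| = |z1|*|z2| = sqrt(272) * sqrt(34) = sqrt(272 * 34) = sqrt(9248)
Step 4: = 96.1665

96.1665


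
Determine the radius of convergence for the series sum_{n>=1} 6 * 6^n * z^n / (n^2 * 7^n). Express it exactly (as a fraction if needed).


Step 1: General term a_n = 6 * 6^n / (n^2 * 7^n)
Step 2: By the root test, |a_n|^(1/n) = 6^(1/n) * 6 / (n^(2/n) * 7) -> 6/7 as n -> infinity (since 6^(1/n) -> 1 and n^(2/n) -> 1)
Step 3: R = 1/lim|a_n|^(1/n) = 7/6

7/6


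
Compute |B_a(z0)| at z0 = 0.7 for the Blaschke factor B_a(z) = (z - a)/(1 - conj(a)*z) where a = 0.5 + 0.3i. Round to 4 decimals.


Step 1: Numerator z0 - a = 0.7 - (0.5 + 0.3i) = 0.2 - 0.3i
Step 2: Denominator 1 - conj(a)*z0 = 1 - (0.5 - 0.3i)*0.7 = 0.65 + 0.21i
Step 3: |z0 - a|^2 = 0.2^2 + (-0.3)^2 = 0.13; |1 - conj(a)*z0|^2 = 0.65^2 + 0.21^2 = 0.4666
Step 4: |B_a(0.7)| = sqrt(0.13 / 0.4666) = sqrt(0.278611)
Step 5: = 0.5278

0.5278


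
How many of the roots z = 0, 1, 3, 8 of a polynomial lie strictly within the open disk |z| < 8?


Step 1: Check each root:
  z = 0: |0| = 0 < 8
  z = 1: |1| = 1 < 8
  z = 3: |3| = 3 < 8
  z = 8: |8| = 8 >= 8
Step 2: Count = 3

3


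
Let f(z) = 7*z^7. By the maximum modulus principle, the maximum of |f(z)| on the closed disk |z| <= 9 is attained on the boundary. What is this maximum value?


Step 1: On |z| = 9, |f(z)| = 7 * |z|^7 = 7 * 9^7
Step 2: By maximum modulus principle, maximum is on boundary.
Step 3: Maximum = 7 * 4782969 = 33480783

33480783


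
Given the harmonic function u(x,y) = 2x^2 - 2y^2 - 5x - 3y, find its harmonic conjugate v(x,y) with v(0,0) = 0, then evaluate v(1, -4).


Step 1: v_x = -u_y = 4y + 3
Step 2: v_y = u_x = 4x - 5
Step 3: v = 4xy + 3x - 5y + C
Step 4: v(0,0) = 0 => C = 0
Step 5: v(1, -4) = 7

7


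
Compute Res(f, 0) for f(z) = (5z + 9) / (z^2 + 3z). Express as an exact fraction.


Step 1: Q(z) = z^2 + 3z = (z)(z + 3)
Step 2: Q'(z) = 2z + 3
Step 3: Q'(0) = 3, P(0) = 9
Step 4: Res = P(0)/Q'(0) = 9/3 = 3

3


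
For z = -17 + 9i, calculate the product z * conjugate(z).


Step 1: conj(z) = -17 - 9i
Step 2: z * conj(z) = (-17)^2 + 9^2
Step 3: = 289 + 81 = 370

370


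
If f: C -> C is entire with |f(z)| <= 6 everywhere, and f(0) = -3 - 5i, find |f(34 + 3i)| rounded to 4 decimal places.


Step 1: By Liouville's theorem, a bounded entire function is constant.
Step 2: f(z) = f(0) = -3 - 5i for all z.
Step 3: |f(w)| = |-3 - 5i| = sqrt(9 + 25)
Step 4: = 5.831

5.831


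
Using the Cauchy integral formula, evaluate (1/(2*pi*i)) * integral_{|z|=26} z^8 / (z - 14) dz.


Step 1: f(z) = z^8, a = 14 is inside |z| = 26
Step 2: By Cauchy integral formula: (1/(2pi*i)) * integral = f(a)
Step 3: f(14) = 14^8 = 1475789056

1475789056


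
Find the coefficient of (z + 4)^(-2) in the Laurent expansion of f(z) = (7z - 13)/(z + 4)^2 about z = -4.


Step 1: Write the numerator in powers of (z + 4): 7z - 13 = 7(z + 4) + (7*(-4) - 13) = 7(z + 4) - 41
Step 2: Divide by (z + 4)^2: f(z) = -41(z + 4)^(-2) + 7(z + 4)^(-1)
Step 3: This finite sum is the Laurent series of f about z = -4.
Step 4: Coefficient of (z + 4)^(-2) = 7*(-4) - 13 = -41

-41


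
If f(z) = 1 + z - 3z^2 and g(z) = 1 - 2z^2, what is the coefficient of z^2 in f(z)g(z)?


Step 1: z^2 term in f*g comes from: (1)*(-2z^2) + (z)*(0) + (-3z^2)*(1)
Step 2: = -2 + 0 - 3
Step 3: = -5

-5


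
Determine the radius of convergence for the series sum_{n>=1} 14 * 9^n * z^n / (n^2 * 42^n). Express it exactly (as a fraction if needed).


Step 1: General term a_n = 14 * 9^n / (n^2 * 42^n)
Step 2: By the root test, |a_n|^(1/n) = 14^(1/n) * 9 / (n^(2/n) * 42) -> 9/42 as n -> infinity (since 14^(1/n) -> 1 and n^(2/n) -> 1)
Step 3: R = 1/lim|a_n|^(1/n) = 42/9 = 14/3

14/3


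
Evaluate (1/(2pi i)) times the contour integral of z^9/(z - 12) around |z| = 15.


Step 1: f(z) = z^9, a = 12 is inside |z| = 15
Step 2: By Cauchy integral formula: (1/(2pi*i)) * integral = f(a)
Step 3: f(12) = 12^9 = 5159780352

5159780352


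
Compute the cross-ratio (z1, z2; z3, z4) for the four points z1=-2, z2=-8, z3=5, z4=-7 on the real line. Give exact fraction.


Step 1: (z1-z3)(z2-z4) = (-7) * (-1) = 7
Step 2: (z1-z4)(z2-z3) = 5 * (-13) = -65
Step 3: Cross-ratio = -7/65 = -7/65

-7/65


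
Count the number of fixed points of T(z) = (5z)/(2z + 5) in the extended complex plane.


Step 1: Fixed points satisfy T(z) = z
Step 2: 2z^2 = 0
Step 3: Discriminant = 0^2 - 4*2*0 = 0
Step 4: Number of fixed points = 1

1


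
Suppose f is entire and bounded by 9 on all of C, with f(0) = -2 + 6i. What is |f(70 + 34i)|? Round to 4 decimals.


Step 1: By Liouville's theorem, a bounded entire function is constant.
Step 2: f(z) = f(0) = -2 + 6i for all z.
Step 3: |f(w)| = |-2 + 6i| = sqrt(4 + 36)
Step 4: = 6.3246

6.3246


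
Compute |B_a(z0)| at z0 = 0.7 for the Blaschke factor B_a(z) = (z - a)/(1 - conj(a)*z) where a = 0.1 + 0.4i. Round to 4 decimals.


Step 1: Numerator z0 - a = 0.7 - (0.1 + 0.4i) = 0.6 - 0.4i
Step 2: Denominator 1 - conj(a)*z0 = 1 - (0.1 - 0.4i)*0.7 = 0.93 + 0.28i
Step 3: |z0 - a|^2 = 0.6^2 + (-0.4)^2 = 0.52; |1 - conj(a)*z0|^2 = 0.93^2 + 0.28^2 = 0.9433
Step 4: |B_a(0.7)| = sqrt(0.52 / 0.9433) = sqrt(0.551256)
Step 5: = 0.7425

0.7425


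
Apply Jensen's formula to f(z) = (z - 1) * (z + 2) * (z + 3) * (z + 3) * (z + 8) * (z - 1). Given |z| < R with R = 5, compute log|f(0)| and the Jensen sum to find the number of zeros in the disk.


Jensen's formula: (1/2pi)*integral log|f(Re^it)|dt = log|f(0)| + sum_{|a_k|<R} log(R/|a_k|)
Step 1: f(0) = (-1) * 2 * 3 * 3 * 8 * (-1) = 144
Step 2: log|f(0)| = log|1| + log|-2| + log|-3| + log|-3| + log|-8| + log|1| = 4.9698
Step 3: Zeros inside |z| < 5: 1, -2, -3, -3, 1
Step 4: Jensen sum = log(5/1) + log(5/2) + log(5/3) + log(5/3) + log(5/1) = 5.1568
Step 5: n(R) = number of terms in the Jensen sum = count of zeros inside |z| < 5 = 5

5
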